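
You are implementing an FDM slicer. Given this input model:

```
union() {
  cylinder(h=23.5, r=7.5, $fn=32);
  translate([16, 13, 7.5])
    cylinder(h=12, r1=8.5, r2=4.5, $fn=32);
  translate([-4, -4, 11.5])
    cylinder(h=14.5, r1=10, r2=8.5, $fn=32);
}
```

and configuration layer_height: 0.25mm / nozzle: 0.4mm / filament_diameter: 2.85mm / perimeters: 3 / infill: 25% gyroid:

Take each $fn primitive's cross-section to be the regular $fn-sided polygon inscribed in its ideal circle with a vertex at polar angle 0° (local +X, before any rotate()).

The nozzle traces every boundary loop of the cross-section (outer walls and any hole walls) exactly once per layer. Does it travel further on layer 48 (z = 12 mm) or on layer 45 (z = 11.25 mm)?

Layer 48 (z = 12): the r=7.5 cylinder gives a regular 32-gon of circumradius 7.5 (constant along its height) (perimeter = 2·32·7.500·sin(180°/32) = 47.05 mm); the cone at (16, 13) contributes a regular 32-gon of circumradius 7.000 (interpolated between r1=8.5 and r2=4.5 at t=0.375) (perimeter = 2·32·7.000·sin(180°/32) = 43.91 mm); the cone at (-4, -4): at t=0.034 of its height the radius interpolates to r₁+(r₂−r₁)t = 9.948, giving a regular 32-gon of that circumradius (perimeter = 2·32·9.948·sin(180°/32) = 62.41 mm); Merging all regions: the regions partially overlap (shared area 135.86 mm²), so the edge portions inside another operand are dropped and the merged outline is re-measured after clipping — boundary = 111.21 mm. So its perimeter = 111.21 mm. Layer 45 (z = 11.25): the cylinder: section is a regular 32-gon, circumradius r=7.5 (perimeter = 2·32·7.500·sin(180°/32) = 47.05 mm); the cone at (16, 13) contributes a regular 32-gon of circumradius 7.250 (interpolated between r1=8.5 and r2=4.5 at t=0.312) (perimeter = 2·32·7.250·sin(180°/32) = 45.48 mm); the cone at (-4, -4) does not reach this height (z outside [11.5, 26]); Merging all regions: the 2 present regions are separate (no shared area or edge), so areas and boundary lengths simply add and each stays a separate island — boundary = 92.53 mm. So its perimeter = 92.53 mm. Layer 48 is larger (111.21 vs 92.53 mm).

layer 48 (z = 12 mm)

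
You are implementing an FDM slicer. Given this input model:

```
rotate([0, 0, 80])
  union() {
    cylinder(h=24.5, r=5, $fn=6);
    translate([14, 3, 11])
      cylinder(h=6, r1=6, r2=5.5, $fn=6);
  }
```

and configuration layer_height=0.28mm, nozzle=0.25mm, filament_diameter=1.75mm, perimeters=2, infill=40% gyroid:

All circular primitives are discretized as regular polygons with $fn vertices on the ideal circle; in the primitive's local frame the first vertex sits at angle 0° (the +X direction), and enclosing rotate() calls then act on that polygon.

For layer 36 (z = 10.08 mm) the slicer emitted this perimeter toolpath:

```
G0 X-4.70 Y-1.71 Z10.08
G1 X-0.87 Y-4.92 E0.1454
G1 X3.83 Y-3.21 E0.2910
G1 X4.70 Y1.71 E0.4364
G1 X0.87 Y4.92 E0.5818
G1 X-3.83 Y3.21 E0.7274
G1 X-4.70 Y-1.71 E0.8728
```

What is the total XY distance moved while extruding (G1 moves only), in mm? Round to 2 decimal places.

Sum the Euclidean lengths of each G1 segment: total = 29.99 mm.

29.99 mm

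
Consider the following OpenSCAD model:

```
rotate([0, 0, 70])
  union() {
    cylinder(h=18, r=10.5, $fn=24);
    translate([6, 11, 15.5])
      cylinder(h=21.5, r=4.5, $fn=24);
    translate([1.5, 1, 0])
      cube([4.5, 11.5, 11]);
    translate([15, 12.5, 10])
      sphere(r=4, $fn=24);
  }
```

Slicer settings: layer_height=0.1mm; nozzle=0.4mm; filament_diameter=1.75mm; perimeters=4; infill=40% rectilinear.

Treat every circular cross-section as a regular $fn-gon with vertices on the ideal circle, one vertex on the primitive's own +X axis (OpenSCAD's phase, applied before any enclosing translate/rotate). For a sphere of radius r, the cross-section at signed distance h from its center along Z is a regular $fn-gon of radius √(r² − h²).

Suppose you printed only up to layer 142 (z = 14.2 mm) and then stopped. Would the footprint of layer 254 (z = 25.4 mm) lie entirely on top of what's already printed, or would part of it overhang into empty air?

Compare the two slices. At z = 14.2: the r=10.5 cylinder contributes a regular 24-gon of circumradius 10.5 (area = (24/2)·10.500²·sin(360°/24) = 342.42 mm²); the cylinder at (6, 11) does not reach this height (z outside [15.5, 37]); the cube at (1.5, 1) is absent (z outside [0, 11]); the sphere at (15, 12.5) is not intersected at this z (|z−center|=4.200 > r=4); Taking the union: only the r=10.5 cylinder is present, so the union is just that shape — area = 342.42 mm²; (rotated 70° about Z; rotation is an isometry so areas/perimeters/island counts are preserved). At z = 25.4: the cylinder does not reach this height (z outside [0, 18]); the cylinder at (6, 11): section is a regular 24-gon, circumradius r=4.5 (area = (24/2)·4.500²·sin(360°/24) = 62.89 mm²); the cube at (1.5, 1) is absent (z outside [0, 11]); the sphere at (15, 12.5) is absent (|z−center|=15.400 > r=4); Merging all regions: only the r=4.5 cylinder at (6, 11) is present, so the union is just that shape — area = 62.89 mm²; (whole slice rotated 70° about Z — lengths, areas and connectivity unchanged). Checking containment: at z = 25.4 the cross-section extends beyond the z = 14.2 cross-section by about 51.15 mm².

part overhangs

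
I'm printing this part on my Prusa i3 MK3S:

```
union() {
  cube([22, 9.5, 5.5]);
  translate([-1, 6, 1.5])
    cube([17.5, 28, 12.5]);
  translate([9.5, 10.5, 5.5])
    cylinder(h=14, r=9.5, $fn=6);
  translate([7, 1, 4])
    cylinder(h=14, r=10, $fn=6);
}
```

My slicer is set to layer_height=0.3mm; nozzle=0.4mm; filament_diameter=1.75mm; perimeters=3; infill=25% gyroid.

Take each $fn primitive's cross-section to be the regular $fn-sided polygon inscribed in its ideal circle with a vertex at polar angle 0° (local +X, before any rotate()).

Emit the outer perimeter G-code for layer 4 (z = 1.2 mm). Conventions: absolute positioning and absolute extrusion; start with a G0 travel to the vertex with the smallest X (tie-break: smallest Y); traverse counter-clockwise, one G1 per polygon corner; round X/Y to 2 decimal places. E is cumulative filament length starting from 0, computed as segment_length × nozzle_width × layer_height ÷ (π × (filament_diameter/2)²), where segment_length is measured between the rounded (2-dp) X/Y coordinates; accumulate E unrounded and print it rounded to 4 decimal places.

At z = 1.2 mm: the cube is present — its section is the full 22×9.5 rectangle; the cube at (-1, 6) is absent (z outside [1.5, 14]); the cylinder at (9.5, 10.5) is absent (z outside [5.5, 19.5]); the cylinder at (7, 1) does not reach this height (z outside [4, 18]); Taking the union: only the 22×9.5 cube is present, so the union is just that shape — 1 connected region. The outline is a single polygon with 4 vertices. Extrusion per mm of travel: 0.4 × 0.3 / (π × 0.875²) = 0.049890. Accumulating E over each segment gives final E = 3.1431.

G0 X0.00 Y0.00 Z1.20
G1 X22.00 Y0.00 E1.0976
G1 X22.00 Y9.50 E1.5715
G1 X0.00 Y9.50 E2.6691
G1 X0.00 Y0.00 E3.1431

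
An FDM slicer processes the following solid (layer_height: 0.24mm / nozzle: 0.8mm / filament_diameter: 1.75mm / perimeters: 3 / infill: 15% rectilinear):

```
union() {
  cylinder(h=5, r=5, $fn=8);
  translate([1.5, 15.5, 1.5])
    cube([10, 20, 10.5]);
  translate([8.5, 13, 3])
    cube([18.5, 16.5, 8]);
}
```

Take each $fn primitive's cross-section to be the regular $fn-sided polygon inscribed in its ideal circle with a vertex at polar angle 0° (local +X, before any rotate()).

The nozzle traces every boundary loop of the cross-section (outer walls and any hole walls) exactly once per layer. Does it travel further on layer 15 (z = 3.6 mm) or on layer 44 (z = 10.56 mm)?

Layer 15 (z = 3.6): the cylinder: section is a regular 8-gon, circumradius r=5 (perimeter = 2·8·5.000·sin(180°/8) = 30.61 mm); the cube at (1.5, 15.5) (footprint 10×20) is included at this height (perimeter 60.00 mm); the cube at (8.5, 13) (footprint 18.5×16.5) is included at this height (perimeter 70.00 mm); Combining (union): the regions partially overlap (shared area 42.00 mm²), so the edge portions inside another operand are dropped and the merged outline is re-measured after clipping — boundary = 126.61 mm. So its perimeter = 126.61 mm. Layer 44 (z = 10.56): the cylinder is not intersected at this z (z outside [0, 5]); the cube at (1.5, 15.5) is present — its section is the full 10×20 rectangle (perimeter 60.00 mm); the 18.5×16.5 cube at (8.5, 13) contributes its full rectangle (perimeter 70.00 mm); Combining (union): the regions partially overlap (shared area 42.00 mm²), so the edge portions inside another operand are dropped and the merged outline is re-measured after clipping — boundary = 96.00 mm. So its perimeter = 96.00 mm. Layer 15 is larger (126.61 vs 96.00 mm).

layer 15 (z = 3.6 mm)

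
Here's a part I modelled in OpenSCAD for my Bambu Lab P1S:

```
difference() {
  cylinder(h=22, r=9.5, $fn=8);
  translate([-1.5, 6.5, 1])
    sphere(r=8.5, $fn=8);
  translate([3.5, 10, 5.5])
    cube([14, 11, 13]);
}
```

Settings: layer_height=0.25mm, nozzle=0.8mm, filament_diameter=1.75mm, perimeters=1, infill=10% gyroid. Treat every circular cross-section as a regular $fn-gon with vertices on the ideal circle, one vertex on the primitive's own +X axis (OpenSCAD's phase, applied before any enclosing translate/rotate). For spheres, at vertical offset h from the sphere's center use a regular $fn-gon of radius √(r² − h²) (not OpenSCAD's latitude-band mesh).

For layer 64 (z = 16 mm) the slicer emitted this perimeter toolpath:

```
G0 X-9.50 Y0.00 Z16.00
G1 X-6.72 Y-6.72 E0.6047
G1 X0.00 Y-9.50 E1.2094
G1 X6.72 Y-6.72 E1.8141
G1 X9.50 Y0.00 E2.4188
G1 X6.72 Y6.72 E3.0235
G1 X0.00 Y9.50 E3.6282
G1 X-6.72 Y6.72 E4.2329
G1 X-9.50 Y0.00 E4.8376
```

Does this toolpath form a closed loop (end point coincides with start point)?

Start point (G0): (-9.50, 0.00). End point (last G1): the path returns to the start — closed.

yes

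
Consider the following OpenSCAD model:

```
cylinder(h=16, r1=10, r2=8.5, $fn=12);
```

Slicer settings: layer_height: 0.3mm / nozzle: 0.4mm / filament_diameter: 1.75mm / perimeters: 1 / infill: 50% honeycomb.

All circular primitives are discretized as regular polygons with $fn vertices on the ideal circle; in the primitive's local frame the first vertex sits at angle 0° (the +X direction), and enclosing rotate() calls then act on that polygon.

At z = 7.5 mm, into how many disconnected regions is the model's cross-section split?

1

At z = 7.5 mm: the cone: at t=0.469 of its height the radius interpolates to r₁+(r₂−r₁)t = 9.297, giving a regular 12-gon of that circumradius. The result has 1 disconnected region.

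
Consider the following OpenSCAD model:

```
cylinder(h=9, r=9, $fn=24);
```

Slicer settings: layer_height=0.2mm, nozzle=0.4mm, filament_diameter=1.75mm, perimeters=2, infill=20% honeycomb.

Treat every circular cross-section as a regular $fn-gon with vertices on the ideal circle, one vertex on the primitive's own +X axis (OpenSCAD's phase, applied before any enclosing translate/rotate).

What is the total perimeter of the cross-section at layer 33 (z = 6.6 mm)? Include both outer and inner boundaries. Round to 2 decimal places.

56.39 mm

At z = 6.6 mm: the cylinder: section is a regular 24-gon, circumradius r=9 (perimeter = 2·24·9.000·sin(180°/24) = 56.39 mm). Overall, the cross-section is a single solid region. Total boundary length (outer) = 56.39 mm.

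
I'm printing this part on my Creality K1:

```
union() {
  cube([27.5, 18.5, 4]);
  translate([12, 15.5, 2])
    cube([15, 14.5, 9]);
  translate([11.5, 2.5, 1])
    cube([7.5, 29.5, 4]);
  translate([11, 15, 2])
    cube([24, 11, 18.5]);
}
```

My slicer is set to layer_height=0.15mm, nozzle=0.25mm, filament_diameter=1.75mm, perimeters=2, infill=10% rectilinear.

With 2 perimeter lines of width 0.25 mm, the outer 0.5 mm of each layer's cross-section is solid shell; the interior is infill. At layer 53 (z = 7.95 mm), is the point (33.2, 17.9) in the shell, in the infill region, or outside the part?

At z = 7.95 mm: the cube does not reach this height (z outside [0, 4]); the 15×14.5 cube at (12, 15.5) contributes its full rectangle; the cube at (11.5, 2.5) is absent (z outside [1, 5]); the cube at (11, 15) is present — its section is the full 24×11 rectangle; Taking the union: the regions partially overlap (shared area 157.50 mm²), so overlapping operands fuse into one piece — 1 connected region. Overall, the cross-section is a single solid region. The nearest boundary edge runs (35.00, 26.00)→(35.00, 15.00); distance from the point to it = 1.80 mm. The point is inside the cross-section and 1.80 mm from the nearest boundary — more than the 0.5 mm shell width (2 × 0.25), so it's in the infill interior.

infill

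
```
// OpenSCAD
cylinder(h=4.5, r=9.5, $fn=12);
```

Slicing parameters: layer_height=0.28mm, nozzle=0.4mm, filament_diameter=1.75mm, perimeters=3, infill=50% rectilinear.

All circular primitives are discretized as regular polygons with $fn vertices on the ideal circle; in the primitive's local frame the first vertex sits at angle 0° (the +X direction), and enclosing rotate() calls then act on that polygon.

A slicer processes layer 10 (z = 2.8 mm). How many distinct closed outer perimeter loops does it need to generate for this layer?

At z = 2.8 mm: the r=9.5 cylinder contributes a regular 12-gon of circumradius 9.5. The result has 1 disconnected region.

1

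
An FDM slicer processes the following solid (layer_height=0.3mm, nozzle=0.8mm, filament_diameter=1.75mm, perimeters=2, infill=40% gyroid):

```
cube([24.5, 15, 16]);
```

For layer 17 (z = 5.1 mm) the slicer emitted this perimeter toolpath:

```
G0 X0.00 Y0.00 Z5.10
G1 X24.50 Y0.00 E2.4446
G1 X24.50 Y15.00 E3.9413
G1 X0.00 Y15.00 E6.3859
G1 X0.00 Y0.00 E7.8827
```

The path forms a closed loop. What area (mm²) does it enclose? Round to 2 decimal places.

Apply the shoelace formula to the sequence of (X, Y) vertices; enclosed area = 367.50 mm².

367.50 mm²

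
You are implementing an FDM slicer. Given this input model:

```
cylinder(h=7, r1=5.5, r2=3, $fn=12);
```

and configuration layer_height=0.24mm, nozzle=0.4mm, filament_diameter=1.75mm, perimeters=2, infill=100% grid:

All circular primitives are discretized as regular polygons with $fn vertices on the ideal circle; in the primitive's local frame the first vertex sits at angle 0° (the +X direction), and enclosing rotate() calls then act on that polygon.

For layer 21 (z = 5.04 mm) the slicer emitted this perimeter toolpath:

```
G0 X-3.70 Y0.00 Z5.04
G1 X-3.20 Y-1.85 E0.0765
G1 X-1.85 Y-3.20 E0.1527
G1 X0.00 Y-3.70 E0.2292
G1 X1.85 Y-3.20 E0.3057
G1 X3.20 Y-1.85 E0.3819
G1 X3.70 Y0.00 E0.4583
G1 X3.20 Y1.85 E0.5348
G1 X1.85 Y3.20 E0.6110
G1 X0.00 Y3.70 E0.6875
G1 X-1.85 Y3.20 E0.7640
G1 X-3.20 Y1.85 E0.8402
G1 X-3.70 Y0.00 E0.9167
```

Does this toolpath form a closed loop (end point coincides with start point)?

Start point (G0): (-3.70, 0.00). End point (last G1): the path returns to the start — closed.

yes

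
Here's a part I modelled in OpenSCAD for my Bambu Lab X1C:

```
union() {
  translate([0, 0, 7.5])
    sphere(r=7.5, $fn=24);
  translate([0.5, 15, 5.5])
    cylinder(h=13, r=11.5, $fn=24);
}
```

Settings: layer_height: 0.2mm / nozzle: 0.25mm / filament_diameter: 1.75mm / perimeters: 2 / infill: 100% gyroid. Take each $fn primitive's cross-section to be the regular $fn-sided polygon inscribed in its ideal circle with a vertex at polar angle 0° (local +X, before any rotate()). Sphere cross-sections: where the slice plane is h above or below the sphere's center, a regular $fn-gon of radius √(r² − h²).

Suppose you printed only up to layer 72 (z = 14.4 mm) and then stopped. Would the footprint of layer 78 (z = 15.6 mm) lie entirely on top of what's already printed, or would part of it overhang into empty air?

entirely on top

Compare the two slices. At z = 14.4: the sphere: section is a regular 24-gon, circumradius = √(r²−h²) = √(7.5²−6.9²) = 2.939 (area = (24/2)·2.939²·sin(360°/24) = 26.83 mm²); the cylinder at (0.5, 15): section is a regular 24-gon, circumradius r=11.5 (area = (24/2)·11.500²·sin(360°/24) = 410.75 mm²); Taking the union: the 2 present regions are separate (no shared area or edge), so areas and boundary lengths simply add and each stays a separate island — area = 437.58 mm². At z = 15.6: the sphere is not intersected at this z (|z−center|=8.100 > r=7.5); the r=11.5 cylinder at (0.5, 15) gives a regular 24-gon of circumradius 11.5 (constant along its height) (area = (24/2)·11.500²·sin(360°/24) = 410.75 mm²); Combining (union): only the r=11.5 cylinder at (0.5, 15) is present, so the union is just that shape — area = 410.75 mm². Checking containment: the cross-section at z = 15.6 is a subset of the cross-section at z = 14.4.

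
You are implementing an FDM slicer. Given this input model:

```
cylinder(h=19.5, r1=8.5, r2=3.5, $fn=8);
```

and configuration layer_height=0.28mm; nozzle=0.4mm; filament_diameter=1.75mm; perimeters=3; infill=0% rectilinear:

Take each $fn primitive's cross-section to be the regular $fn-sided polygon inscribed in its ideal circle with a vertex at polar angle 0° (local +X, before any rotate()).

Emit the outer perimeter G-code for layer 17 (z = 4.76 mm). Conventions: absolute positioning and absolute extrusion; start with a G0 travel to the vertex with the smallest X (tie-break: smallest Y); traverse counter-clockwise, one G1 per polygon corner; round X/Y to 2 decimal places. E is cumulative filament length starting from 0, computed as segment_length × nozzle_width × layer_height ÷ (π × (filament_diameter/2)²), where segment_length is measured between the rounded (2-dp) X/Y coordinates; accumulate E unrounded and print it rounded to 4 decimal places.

G0 X-7.28 Y0.00 Z4.76
G1 X-5.15 Y-5.15 E0.2595
G1 X0.00 Y-7.28 E0.5190
G1 X5.15 Y-5.15 E0.7785
G1 X7.28 Y0.00 E1.0380
G1 X5.15 Y5.15 E1.2975
G1 X0.00 Y7.28 E1.5570
G1 X-5.15 Y5.15 E1.8165
G1 X-7.28 Y0.00 E2.0761

At z = 4.76 mm: the cone: at t=0.244 of its height the radius interpolates to r₁+(r₂−r₁)t = 7.279, giving a regular 8-gon of that circumradius. The outline is a single polygon with 8 vertices. Extrusion per mm of travel: 0.4 × 0.28 / (π × 0.875²) = 0.046564. Accumulating E over each segment gives final E = 2.0761.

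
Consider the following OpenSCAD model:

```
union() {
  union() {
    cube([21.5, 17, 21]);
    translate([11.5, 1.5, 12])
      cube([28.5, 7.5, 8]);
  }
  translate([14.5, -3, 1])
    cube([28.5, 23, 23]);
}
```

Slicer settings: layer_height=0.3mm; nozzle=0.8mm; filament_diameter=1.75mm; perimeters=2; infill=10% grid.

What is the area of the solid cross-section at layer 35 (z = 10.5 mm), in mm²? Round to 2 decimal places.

902.00 mm²

At z = 10.5 mm: the cube is present — its section is the full 21.5×17 rectangle (area 365.50 mm²); the cube at (11.5, 1.5) does not reach this height (z outside [12, 20]); Taking the union: only the 21.5×17 cube is present, so the union is just that shape — area = 365.50 mm²; the cube at (14.5, -3) is present — its section is the full 28.5×23 rectangle (area 655.50 mm²); Taking the union: the regions partially overlap — summed areas 1021.00 mm² minus the doubly-counted overlap 119.00 mm² gives 902.00 mm² — area = 902.00 mm². Overall, the cross-section is a single solid region. Net area = 902.00 mm².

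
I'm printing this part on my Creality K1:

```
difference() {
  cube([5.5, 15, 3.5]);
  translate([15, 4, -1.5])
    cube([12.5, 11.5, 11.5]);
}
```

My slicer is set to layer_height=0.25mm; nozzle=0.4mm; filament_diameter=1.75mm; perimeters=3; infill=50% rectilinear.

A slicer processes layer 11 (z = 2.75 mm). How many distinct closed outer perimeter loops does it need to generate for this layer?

At z = 2.75 mm: the 5.5×15 cube contributes its full rectangle; the cube at (15, 4) is present — its section is the full 12.5×11.5 rectangle; After the difference (first − rest): starting from the 5.5×15 cube, the 12.5×11.5 cube at (15, 4) misses the remaining region (no effect) — 1 connected region. The result has 1 disconnected region.

1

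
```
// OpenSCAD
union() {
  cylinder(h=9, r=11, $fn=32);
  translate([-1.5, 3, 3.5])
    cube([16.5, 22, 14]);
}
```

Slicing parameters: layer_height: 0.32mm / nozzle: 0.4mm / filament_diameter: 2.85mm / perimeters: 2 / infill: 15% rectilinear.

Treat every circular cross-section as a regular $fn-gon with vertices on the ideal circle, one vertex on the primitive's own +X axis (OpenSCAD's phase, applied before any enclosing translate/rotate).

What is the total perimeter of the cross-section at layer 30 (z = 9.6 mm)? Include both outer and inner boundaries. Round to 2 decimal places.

77.00 mm

At z = 9.6 mm: the cylinder is not intersected at this z (z outside [0, 9]); the 16.5×22 cube at (-1.5, 3) contributes its full rectangle (perimeter 77.00 mm); Merging all regions: only the 16.5×22 cube at (-1.5, 3) is present, so the union is just that shape — boundary = 77.00 mm. Overall, the cross-section is a single solid region. Total boundary length (outer) = 77.00 mm.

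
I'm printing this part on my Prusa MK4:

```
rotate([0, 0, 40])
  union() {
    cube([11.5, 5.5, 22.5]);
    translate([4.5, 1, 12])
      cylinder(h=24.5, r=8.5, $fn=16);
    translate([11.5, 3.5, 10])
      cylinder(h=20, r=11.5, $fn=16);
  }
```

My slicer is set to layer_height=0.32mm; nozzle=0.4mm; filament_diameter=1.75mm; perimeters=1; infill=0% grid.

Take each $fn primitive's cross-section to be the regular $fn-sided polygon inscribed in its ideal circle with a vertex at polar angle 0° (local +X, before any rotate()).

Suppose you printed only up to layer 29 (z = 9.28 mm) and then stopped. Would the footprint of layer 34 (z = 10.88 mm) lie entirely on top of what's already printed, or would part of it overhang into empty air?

Compare the two slices. At z = 9.28: the cube is present — its section is the full 11.5×5.5 rectangle (area 63.25 mm²); the cylinder at (4.5, 1) does not reach this height (z outside [12, 36.5]); the cylinder at (11.5, 3.5) is absent (z outside [10, 30]); Taking the union: only the 11.5×5.5 cube is present, so the union is just that shape — area = 63.25 mm²; (rotated 40° about Z; rotation is an isometry so areas/perimeters/island counts are preserved). At z = 10.88: the cube (footprint 11.5×5.5) is included at this height (area 63.25 mm²); the cylinder at (4.5, 1) is absent (z outside [12, 36.5]); the r=11.5 cylinder at (11.5, 3.5) gives a regular 16-gon of circumradius 11.5 (constant along its height) (area = (16/2)·11.500²·sin(360°/16) = 404.88 mm²); Taking the union: the regions partially overlap — summed areas 468.13 mm² minus the doubly-counted overlap 61.63 mm² gives 406.50 mm² — area = 406.50 mm²; (rotated 40° about Z; rotation is an isometry so areas/perimeters/island counts are preserved). Checking containment: at z = 10.88 the cross-section extends beyond the z = 9.28 cross-section by about 343.25 mm².

part overhangs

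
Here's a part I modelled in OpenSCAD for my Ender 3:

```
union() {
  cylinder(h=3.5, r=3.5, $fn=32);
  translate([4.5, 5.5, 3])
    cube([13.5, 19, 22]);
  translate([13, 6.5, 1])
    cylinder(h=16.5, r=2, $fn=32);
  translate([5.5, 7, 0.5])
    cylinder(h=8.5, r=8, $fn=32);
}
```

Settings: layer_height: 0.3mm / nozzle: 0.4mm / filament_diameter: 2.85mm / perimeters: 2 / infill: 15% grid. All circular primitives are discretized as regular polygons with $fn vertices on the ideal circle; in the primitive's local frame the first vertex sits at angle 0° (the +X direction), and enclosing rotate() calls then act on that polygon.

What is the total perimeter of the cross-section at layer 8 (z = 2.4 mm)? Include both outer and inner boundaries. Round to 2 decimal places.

59.84 mm

At z = 2.4 mm: the cylinder: section is a regular 32-gon, circumradius r=3.5 (perimeter = 2·32·3.500·sin(180°/32) = 21.96 mm); the cube at (4.5, 5.5) does not reach this height (z outside [3, 25]); the r=2 cylinder at (13, 6.5) contributes a regular 32-gon of circumradius 2 (perimeter = 2·32·2.000·sin(180°/32) = 12.55 mm); the r=8 cylinder at (5.5, 7) gives a regular 32-gon of circumradius 8 (constant along its height) (perimeter = 2·32·8.000·sin(180°/32) = 50.18 mm); Combining (union): the regions partially overlap (shared area 18.98 mm²), so the edge portions inside another operand are dropped and the merged outline is re-measured after clipping — boundary = 59.84 mm. Overall, the cross-section is a single solid region. Total boundary length (outer) = 59.84 mm.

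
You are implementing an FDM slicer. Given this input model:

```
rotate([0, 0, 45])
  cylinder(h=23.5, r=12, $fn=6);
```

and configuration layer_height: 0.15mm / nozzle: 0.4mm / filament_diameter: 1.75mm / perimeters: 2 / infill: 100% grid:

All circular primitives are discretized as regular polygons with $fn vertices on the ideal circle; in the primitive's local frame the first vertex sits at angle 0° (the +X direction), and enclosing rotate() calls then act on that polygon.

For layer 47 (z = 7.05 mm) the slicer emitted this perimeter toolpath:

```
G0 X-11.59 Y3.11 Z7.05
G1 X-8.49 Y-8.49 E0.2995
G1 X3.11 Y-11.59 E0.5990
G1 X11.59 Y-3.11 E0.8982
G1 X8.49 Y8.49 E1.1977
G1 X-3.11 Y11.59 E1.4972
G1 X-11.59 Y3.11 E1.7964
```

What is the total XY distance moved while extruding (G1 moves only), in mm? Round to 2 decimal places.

72.01 mm

Sum the Euclidean lengths of each G1 segment: total = 72.01 mm.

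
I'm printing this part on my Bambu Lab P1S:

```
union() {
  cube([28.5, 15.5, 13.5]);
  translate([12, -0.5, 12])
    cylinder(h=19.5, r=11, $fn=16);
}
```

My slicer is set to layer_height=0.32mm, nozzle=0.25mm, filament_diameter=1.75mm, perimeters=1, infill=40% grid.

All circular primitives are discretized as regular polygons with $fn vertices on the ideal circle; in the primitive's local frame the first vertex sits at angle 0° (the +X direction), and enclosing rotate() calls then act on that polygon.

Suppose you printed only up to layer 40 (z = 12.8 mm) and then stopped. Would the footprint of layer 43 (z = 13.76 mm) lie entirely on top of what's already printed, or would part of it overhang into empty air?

Compare the two slices. At z = 12.8: the cube (footprint 28.5×15.5) is included at this height (area 441.75 mm²); the r=11 cylinder at (12, -0.5) gives a regular 16-gon of circumradius 11 (constant along its height) (area = (16/2)·11.000²·sin(360°/16) = 370.44 mm²); Combining (union): the regions partially overlap — summed areas 812.19 mm² minus the doubly-counted overlap 174.27 mm² gives 637.92 mm² — area = 637.92 mm². At z = 13.76: the cube is absent (z outside [0, 13.5]); the cylinder at (12, -0.5): section is a regular 16-gon, circumradius r=11 (area = (16/2)·11.000²·sin(360°/16) = 370.44 mm²); Taking the union: only the r=11 cylinder at (12, -0.5) is present, so the union is just that shape — area = 370.44 mm². Checking containment: the cross-section at z = 13.76 is a subset of the cross-section at z = 12.8.

entirely on top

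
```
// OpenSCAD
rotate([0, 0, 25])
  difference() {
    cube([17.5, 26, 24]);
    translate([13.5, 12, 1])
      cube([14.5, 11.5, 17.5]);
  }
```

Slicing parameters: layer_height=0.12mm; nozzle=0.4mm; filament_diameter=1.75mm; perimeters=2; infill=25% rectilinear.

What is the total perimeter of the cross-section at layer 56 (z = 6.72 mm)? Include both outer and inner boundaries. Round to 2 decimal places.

At z = 6.72 mm: the cube (footprint 17.5×26) is included at this height (perimeter 87.00 mm); the cube at (13.5, 12) is present — its section is the full 14.5×11.5 rectangle (perimeter 52.00 mm); Taking the first minus the rest: starting from the 17.5×26 cube, the 14.5×11.5 cube at (13.5, 12) partially overlaps it — only the 46.00 mm² overlap (of its 166.75 mm²) is removed, clipping the outline — boundary = 95.00 mm; (whole slice rotated 25° about Z — lengths, areas and connectivity unchanged). Overall, the cross-section is a single solid region. Total boundary length (outer) = 95.00 mm.

95.00 mm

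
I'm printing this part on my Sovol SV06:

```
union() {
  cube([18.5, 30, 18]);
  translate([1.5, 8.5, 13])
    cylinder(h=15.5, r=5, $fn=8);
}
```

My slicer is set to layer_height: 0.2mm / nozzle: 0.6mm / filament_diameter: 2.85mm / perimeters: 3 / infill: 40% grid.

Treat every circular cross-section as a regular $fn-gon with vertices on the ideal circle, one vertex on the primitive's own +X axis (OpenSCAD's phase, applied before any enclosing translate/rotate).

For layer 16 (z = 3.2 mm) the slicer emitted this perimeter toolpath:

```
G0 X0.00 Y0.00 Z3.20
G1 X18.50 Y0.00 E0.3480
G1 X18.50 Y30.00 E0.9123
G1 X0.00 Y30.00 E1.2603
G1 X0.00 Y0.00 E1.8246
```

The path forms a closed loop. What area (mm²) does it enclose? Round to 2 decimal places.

555.00 mm²

Apply the shoelace formula to the sequence of (X, Y) vertices; enclosed area = 555.00 mm².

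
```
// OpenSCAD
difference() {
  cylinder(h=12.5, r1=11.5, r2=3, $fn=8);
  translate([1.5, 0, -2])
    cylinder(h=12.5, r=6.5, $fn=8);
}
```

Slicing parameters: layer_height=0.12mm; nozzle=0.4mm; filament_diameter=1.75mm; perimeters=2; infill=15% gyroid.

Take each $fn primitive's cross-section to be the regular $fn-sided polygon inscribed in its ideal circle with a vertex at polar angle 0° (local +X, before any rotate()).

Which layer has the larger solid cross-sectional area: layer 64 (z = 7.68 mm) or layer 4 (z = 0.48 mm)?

layer 4 (z = 0.48 mm)

Layer 64 (z = 7.68): the cone (r1=11.5→r2=3) has section circumradius 6.278 here — a regular 8-gon (area = (8/2)·6.278²·sin(360°/8) = 111.46 mm²); the r=6.5 cylinder at (1.5, 0) contributes a regular 8-gon of circumradius 6.5 (area = (8/2)·6.500²·sin(360°/8) = 119.50 mm²); Subtracting the remaining from the first: starting from the cone (111.46 mm²), the r=6.5 cylinder at (1.5, 0) partially overlaps it — only the 96.72 mm² overlap (of its 119.50 mm²) is removed, clipping the outline — area = 14.74 mm². So its area = 14.74 mm². Layer 4 (z = 0.48): the cone: at t=0.038 of its height the radius interpolates to r₁+(r₂−r₁)t = 11.174, giving a regular 8-gon of that circumradius (area = (8/2)·11.174²·sin(360°/8) = 353.13 mm²); the r=6.5 cylinder at (1.5, 0) contributes a regular 8-gon of circumradius 6.5 (area = (8/2)·6.500²·sin(360°/8) = 119.50 mm²); Taking the first minus the rest: starting from the cone (353.13 mm²), the r=6.5 cylinder at (1.5, 0) lies wholly inside it (removes its full 119.50 mm² and its 39.80 mm outline becomes a hole wall) — area = 233.63 mm². So its area = 233.63 mm². Layer 4 is larger (233.63 vs 14.74 mm²).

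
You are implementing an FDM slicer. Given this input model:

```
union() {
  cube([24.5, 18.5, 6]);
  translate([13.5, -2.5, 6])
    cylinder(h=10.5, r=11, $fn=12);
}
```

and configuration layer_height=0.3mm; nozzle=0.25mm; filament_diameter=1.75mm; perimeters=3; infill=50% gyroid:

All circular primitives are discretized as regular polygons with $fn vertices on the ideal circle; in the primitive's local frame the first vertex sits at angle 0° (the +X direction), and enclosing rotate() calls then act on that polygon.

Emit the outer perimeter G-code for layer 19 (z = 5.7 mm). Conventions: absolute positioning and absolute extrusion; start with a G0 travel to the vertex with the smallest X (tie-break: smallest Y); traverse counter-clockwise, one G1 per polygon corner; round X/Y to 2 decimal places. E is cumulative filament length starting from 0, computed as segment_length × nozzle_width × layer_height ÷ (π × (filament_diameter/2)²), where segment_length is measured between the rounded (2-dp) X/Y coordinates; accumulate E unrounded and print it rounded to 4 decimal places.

G0 X0.00 Y0.00 Z5.70
G1 X24.50 Y0.00 E0.7639
G1 X24.50 Y18.50 E1.3408
G1 X0.00 Y18.50 E2.1047
G1 X0.00 Y0.00 E2.6816

At z = 5.7 mm: the cube (footprint 24.5×18.5) is included at this height; the cylinder at (13.5, -2.5) is absent (z outside [6, 16.5]); Combining (union): only the 24.5×18.5 cube is present, so the union is just that shape — 1 connected region. The outline is a single polygon with 4 vertices. Extrusion per mm of travel: 0.25 × 0.3 / (π × 0.875²) = 0.031181. Accumulating E over each segment gives final E = 2.6816.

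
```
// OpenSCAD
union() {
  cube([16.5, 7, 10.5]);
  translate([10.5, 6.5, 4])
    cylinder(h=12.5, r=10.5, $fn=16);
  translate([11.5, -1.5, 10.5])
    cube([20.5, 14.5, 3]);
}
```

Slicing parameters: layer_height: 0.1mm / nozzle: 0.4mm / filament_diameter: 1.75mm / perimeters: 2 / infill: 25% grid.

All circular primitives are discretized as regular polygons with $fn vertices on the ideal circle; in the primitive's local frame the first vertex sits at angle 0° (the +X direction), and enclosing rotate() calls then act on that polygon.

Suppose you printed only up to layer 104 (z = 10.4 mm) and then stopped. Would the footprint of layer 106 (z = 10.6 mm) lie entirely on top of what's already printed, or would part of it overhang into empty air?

Compare the two slices. At z = 10.4: the 16.5×7 cube contributes its full rectangle (area 115.50 mm²); the r=10.5 cylinder at (10.5, 6.5) contributes a regular 16-gon of circumradius 10.5 (area = (16/2)·10.500²·sin(360°/16) = 337.53 mm²); the cube at (11.5, -1.5) is not intersected at this z (z outside [10.5, 13.5]); Taking the union: the regions partially overlap — summed areas 453.03 mm² minus the doubly-counted overlap 109.83 mm² gives 343.20 mm² — area = 343.20 mm². At z = 10.6: the cube is not intersected at this z (z outside [0, 10.5]); the cylinder at (10.5, 6.5): section is a regular 16-gon, circumradius r=10.5 (area = (16/2)·10.500²·sin(360°/16) = 337.53 mm²); the cube at (11.5, -1.5) (footprint 20.5×14.5) is included at this height (area 297.25 mm²); Combining (union): the regions partially overlap — summed areas 634.78 mm² minus the doubly-counted overlap 121.88 mm² gives 512.90 mm² — area = 512.90 mm². Checking containment: at z = 10.6 the cross-section extends beyond the z = 10.4 cross-section by about 175.37 mm².

part overhangs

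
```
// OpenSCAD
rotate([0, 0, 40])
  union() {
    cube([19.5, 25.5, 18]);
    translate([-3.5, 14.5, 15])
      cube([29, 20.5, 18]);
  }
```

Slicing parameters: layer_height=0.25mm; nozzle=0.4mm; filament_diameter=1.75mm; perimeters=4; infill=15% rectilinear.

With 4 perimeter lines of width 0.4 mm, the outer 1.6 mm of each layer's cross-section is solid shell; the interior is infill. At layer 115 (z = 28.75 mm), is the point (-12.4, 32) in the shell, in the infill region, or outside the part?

infill

At z = 28.75 mm: the cube does not reach this height (z outside [0, 18]); the cube at (-3.5, 14.5) (footprint 29×20.5) is included at this height; Combining (union): only the 29×20.5 cube at (-3.5, 14.5) is present, so the union is just that shape — 1 connected region; (whole slice rotated 40° about Z — lengths, areas and connectivity unchanged). Overall, the cross-section is a single solid region. Undo the 40° rotation: the query point maps to (11.070, 32.484) in the un-rotated model frame. The nearest boundary edge runs (25.50, 35.00)→(-3.50, 35.00); distance from the point to it = 2.52 mm. The point is inside the cross-section and 2.52 mm from the nearest boundary — more than the 1.6 mm shell width (4 × 0.4), so it's in the infill interior.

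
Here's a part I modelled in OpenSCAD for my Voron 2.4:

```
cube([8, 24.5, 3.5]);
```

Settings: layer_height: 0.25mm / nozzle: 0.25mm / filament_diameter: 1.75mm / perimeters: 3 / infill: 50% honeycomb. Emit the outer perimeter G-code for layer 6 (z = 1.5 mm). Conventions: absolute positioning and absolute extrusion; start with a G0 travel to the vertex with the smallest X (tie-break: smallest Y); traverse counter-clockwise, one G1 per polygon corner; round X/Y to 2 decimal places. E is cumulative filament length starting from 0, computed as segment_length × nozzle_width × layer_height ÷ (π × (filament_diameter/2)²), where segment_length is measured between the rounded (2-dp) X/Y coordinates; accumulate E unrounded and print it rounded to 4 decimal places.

G0 X0.00 Y0.00 Z1.50
G1 X8.00 Y0.00 E0.2079
G1 X8.00 Y24.50 E0.8445
G1 X0.00 Y24.50 E1.0524
G1 X0.00 Y0.00 E1.6890

At z = 1.5 mm: the cube is present — its section is the full 8×24.5 rectangle. The outline is a single polygon with 4 vertices. Extrusion per mm of travel: 0.25 × 0.25 / (π × 0.875²) = 0.025984. Accumulating E over each segment gives final E = 1.6890.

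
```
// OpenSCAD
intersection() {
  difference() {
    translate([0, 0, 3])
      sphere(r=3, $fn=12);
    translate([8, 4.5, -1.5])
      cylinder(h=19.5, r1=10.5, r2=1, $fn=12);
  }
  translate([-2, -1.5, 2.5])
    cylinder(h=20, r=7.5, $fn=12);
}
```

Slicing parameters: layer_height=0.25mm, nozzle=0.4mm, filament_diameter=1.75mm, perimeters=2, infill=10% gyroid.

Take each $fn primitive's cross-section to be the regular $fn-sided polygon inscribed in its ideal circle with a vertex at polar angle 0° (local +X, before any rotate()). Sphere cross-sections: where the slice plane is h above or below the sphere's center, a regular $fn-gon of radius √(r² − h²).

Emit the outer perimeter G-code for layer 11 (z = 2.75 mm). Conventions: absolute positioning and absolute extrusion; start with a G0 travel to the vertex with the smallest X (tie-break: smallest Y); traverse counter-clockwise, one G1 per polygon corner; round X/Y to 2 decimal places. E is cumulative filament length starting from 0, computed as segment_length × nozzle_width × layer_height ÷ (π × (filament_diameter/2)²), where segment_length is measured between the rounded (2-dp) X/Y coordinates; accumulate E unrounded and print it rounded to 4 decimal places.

At z = 2.75 mm: the sphere: section is a regular 12-gon, circumradius = √(r²−h²) = √(3²−0.25²) = 2.990; the cone at (8, 4.5): at t=0.218 of its height the radius interpolates to r₁+(r₂−r₁)t = 8.429, giving a regular 12-gon of that circumradius; Subtracting the remaining from the first: starting from the r=3 sphere, the cone at (8, 4.5) partially overlaps it — only the 7.13 mm² overlap (of its 213.17 mm²) is removed, clipping the outline — 1 connected region; the cylinder at (-2, -1.5): section is a regular 12-gon, circumradius r=7.5; Keeping only the common overlap: that combined region lies inside the r=7.5 cylinder at (-2, -1.5), so it is kept whole — 1 connected region. The outline is a single polygon with 10 vertices. Extrusion per mm of travel: 0.4 × 0.25 / (π × 0.875²) = 0.041575. Accumulating E over each segment gives final E = 0.7340.

G0 X-2.99 Y0.00 Z2.75
G1 X-2.59 Y-1.49 E0.0641
G1 X-1.49 Y-2.59 E0.1288
G1 X0.00 Y-2.99 E0.1930
G1 X1.49 Y-2.59 E0.2571
G1 X2.53 Y-1.55 E0.3182
G1 X0.70 Y0.29 E0.4261
G1 X-0.02 Y2.98 E0.5419
G1 X-1.49 Y2.59 E0.6051
G1 X-2.59 Y1.49 E0.6698
G1 X-2.99 Y0.00 E0.7340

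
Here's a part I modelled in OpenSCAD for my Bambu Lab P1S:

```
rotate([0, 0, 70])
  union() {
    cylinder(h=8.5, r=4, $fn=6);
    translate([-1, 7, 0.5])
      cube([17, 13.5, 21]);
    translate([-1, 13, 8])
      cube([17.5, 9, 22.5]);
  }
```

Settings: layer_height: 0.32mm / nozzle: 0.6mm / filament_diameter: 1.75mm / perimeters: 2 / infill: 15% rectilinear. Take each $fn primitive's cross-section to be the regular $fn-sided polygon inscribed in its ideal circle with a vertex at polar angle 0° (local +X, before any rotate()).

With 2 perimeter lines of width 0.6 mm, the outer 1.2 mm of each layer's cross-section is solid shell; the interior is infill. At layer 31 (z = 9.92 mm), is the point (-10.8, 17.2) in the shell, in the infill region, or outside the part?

infill

At z = 9.92 mm: the cylinder is absent (z outside [0, 8.5]); the cube at (-1, 7) is present — its section is the full 17×13.5 rectangle; the 17.5×9 cube at (-1, 13) contributes its full rectangle; Merging all regions: the regions partially overlap (shared area 127.50 mm²), so overlapping operands fuse into one piece — 1 connected region; (whole slice rotated 70° about Z — lengths, areas and connectivity unchanged). Overall, the cross-section is a single solid region. Undo the 70° rotation: the query point maps to (12.469, 16.031) in the un-rotated model frame. The nearest boundary edge runs (16.50, 22.00)→(16.50, 13.00); distance from the point to it = 4.03 mm. The point is inside the cross-section and 4.03 mm from the nearest boundary — more than the 1.2 mm shell width (2 × 0.6), so it's in the infill interior.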